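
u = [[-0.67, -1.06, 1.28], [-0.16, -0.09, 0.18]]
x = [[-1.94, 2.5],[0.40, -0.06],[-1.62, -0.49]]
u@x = [[-1.20,-2.24],[-0.02,-0.48]]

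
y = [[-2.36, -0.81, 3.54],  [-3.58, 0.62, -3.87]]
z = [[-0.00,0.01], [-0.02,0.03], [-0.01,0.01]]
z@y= [[-0.04, 0.01, -0.04], [-0.06, 0.03, -0.19], [-0.01, 0.01, -0.07]]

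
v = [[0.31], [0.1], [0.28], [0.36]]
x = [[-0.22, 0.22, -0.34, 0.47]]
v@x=[[-0.07, 0.07, -0.11, 0.15], [-0.02, 0.02, -0.03, 0.05], [-0.06, 0.06, -0.10, 0.13], [-0.08, 0.08, -0.12, 0.17]]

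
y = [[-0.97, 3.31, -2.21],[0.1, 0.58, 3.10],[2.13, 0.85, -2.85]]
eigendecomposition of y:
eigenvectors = [[(0.75+0j),  0.75-0.00j,  -0.55+0.00j], [-0.32+0.24j,  (-0.32-0.24j),  -0.76+0.00j], [0.11-0.51j,  (0.11+0.51j),  -0.36+0.00j]]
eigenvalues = [(-2.69+2.56j), (-2.69-2.56j), (2.14+0j)]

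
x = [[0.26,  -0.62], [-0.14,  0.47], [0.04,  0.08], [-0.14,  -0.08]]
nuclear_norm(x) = 1.01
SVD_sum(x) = [[0.23,-0.63], [-0.17,0.46], [-0.02,0.06], [0.01,-0.03]] + [[0.03, 0.01], [0.03, 0.01], [0.06, 0.02], [-0.15, -0.05]]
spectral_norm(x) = 0.83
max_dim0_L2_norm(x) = 0.79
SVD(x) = [[0.81, 0.19], [-0.59, 0.16], [-0.07, 0.37], [0.03, -0.90]] @ diag([0.8337472287721774, 0.1771032425302099]) @ [[0.34, -0.94], [0.94, 0.34]]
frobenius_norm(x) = 0.85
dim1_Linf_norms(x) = [0.62, 0.47, 0.08, 0.14]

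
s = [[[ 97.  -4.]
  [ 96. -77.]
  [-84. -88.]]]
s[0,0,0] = 97.0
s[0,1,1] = -77.0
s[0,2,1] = -88.0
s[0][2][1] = -88.0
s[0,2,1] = -88.0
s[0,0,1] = -4.0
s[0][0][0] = 97.0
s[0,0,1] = -4.0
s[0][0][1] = -4.0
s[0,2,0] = -84.0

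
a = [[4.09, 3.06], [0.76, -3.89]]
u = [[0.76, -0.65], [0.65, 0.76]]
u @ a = [[2.61, 4.85], [3.24, -0.97]]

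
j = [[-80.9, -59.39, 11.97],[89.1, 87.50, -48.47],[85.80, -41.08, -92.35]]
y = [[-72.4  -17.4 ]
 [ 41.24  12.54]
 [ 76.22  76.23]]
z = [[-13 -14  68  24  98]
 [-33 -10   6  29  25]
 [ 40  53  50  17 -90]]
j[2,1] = -41.08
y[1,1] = 12.54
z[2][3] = 17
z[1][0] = -33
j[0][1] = -59.39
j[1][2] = -48.47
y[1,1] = 12.54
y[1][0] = 41.24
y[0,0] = -72.4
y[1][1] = 12.54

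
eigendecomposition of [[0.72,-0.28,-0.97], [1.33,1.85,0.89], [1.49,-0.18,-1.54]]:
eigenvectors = [[0.17, -0.51, 0.46], [-0.97, 0.63, -0.55], [0.14, -0.58, 0.70]]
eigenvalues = [1.48, -0.04, -0.41]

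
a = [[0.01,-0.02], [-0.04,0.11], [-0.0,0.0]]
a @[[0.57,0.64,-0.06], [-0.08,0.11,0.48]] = [[0.01,  0.00,  -0.01], [-0.03,  -0.01,  0.06], [0.0,  0.00,  0.0]]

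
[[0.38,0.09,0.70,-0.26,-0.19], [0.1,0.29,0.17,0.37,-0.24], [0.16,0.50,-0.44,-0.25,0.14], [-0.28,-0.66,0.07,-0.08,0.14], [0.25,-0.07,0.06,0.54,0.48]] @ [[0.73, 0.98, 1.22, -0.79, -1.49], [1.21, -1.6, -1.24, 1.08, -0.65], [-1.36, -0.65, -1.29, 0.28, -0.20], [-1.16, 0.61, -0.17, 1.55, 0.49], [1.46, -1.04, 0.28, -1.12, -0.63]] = [[-0.54, -0.19, -0.56, -0.2, -0.77],[-0.59, -0.0, -0.59, 1.12, -0.04],[1.81, -0.66, 0.22, -0.25, -0.69],[-0.80, 0.54, 0.44, -0.75, 0.70],[0.09, 0.15, 0.36, 0.04, -0.38]]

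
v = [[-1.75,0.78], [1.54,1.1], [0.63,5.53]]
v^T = [[-1.75,  1.54,  0.63], [0.78,  1.1,  5.53]]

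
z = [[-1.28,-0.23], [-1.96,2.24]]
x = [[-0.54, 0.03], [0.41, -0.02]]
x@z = [[0.63, 0.19], [-0.49, -0.14]]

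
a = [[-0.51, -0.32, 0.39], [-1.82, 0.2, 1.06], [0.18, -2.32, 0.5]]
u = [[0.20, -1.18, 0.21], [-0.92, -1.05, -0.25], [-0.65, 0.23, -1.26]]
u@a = [[2.08, -0.79, -1.07], [2.34, 0.66, -1.6], [-0.31, 3.18, -0.64]]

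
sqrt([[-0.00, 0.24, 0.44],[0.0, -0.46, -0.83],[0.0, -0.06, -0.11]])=[[0j, -0.3j, -0.7j], [0.00+0.00j, 0.62j, 0.00+1.05j], [0j, 0.08j, 0.00+0.17j]]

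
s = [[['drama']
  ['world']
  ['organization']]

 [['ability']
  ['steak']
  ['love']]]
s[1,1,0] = 'steak'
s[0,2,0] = 'organization'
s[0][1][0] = 'world'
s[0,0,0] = 'drama'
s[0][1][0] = 'world'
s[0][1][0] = 'world'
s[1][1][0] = 'steak'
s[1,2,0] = 'love'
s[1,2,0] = 'love'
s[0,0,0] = 'drama'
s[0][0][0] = 'drama'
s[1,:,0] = ['ability', 'steak', 'love']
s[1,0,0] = 'ability'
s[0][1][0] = 'world'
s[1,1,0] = 'steak'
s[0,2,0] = 'organization'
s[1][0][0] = 'ability'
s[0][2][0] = 'organization'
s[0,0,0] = 'drama'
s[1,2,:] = ['love']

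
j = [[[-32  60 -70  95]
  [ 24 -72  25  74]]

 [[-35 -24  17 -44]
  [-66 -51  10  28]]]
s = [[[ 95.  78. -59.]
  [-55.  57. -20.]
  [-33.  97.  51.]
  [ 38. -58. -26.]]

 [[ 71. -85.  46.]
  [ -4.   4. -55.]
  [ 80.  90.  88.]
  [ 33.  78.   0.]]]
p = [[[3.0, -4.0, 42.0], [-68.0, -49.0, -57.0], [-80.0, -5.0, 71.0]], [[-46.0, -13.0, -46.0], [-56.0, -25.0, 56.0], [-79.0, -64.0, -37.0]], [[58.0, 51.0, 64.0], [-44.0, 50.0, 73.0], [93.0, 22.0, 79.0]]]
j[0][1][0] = 24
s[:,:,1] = [[78.0, 57.0, 97.0, -58.0], [-85.0, 4.0, 90.0, 78.0]]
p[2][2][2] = 79.0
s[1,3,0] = 33.0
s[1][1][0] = -4.0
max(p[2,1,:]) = 73.0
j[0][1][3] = 74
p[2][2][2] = 79.0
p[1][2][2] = -37.0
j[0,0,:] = [-32, 60, -70, 95]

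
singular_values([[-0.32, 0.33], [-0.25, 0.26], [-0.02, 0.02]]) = [0.58, 0.0]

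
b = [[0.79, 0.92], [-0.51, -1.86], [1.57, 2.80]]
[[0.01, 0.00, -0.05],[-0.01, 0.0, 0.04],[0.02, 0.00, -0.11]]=b @ [[0.01, -0.0, -0.05], [0.00, -0.00, -0.01]]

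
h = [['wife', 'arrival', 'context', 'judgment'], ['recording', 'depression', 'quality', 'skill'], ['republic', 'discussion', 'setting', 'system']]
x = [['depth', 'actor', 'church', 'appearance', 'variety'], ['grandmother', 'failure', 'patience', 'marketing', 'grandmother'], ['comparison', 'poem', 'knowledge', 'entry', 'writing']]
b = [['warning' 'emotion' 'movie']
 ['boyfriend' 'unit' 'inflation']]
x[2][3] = 'entry'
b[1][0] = 'boyfriend'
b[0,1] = 'emotion'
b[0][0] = 'warning'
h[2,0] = 'republic'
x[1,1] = 'failure'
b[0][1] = 'emotion'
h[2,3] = 'system'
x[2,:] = ['comparison', 'poem', 'knowledge', 'entry', 'writing']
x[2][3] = 'entry'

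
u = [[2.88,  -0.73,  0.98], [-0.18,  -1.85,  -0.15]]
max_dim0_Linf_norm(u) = 2.88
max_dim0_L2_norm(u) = 2.89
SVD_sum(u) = [[2.83, -0.92, 0.95], [0.30, -0.1, 0.1]] + [[0.05, 0.19, 0.03], [-0.48, -1.75, -0.25]]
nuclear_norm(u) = 4.99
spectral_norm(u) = 3.14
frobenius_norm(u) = 3.64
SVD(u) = [[-0.99, -0.11], [-0.11, 0.99]] @ diag([3.140258532209826, 1.8449597152467543]) @ [[-0.91, 0.29, -0.31], [-0.26, -0.95, -0.14]]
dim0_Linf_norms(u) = [2.88, 1.85, 0.98]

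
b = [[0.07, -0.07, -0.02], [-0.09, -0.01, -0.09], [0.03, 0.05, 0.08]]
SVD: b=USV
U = [[-0.10, -0.90, 0.42], [0.81, 0.17, 0.56], [-0.57, 0.40, 0.72]]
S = [0.16, 0.11, 0.0]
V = [[-0.63, -0.19, -0.75], [-0.60, 0.74, 0.31], [0.49, 0.65, -0.58]]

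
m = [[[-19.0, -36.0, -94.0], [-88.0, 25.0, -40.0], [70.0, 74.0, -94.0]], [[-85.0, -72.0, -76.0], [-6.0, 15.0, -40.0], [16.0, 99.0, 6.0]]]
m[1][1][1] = 15.0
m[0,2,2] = -94.0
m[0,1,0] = -88.0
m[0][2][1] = 74.0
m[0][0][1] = -36.0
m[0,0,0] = -19.0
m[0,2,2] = -94.0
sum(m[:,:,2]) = -338.0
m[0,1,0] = -88.0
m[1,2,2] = 6.0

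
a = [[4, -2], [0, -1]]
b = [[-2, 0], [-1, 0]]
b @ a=[[-8, 4], [-4, 2]]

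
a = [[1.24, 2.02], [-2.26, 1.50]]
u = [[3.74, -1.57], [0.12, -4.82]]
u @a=[[8.19, 5.2], [11.04, -6.99]]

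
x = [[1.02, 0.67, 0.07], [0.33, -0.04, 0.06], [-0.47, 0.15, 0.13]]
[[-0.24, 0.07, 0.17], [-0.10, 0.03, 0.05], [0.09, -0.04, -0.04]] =x @ [[-0.25, 0.08, 0.13], [0.05, -0.01, 0.04], [-0.25, -0.03, 0.14]]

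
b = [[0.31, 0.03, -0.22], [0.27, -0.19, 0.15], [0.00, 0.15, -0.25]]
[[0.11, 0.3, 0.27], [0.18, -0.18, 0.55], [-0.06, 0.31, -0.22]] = b @ [[0.3, 0.5, 1.21],[-0.68, 1.29, -0.92],[-0.17, -0.47, 0.33]]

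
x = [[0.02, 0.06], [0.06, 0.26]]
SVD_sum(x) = [[0.01, 0.06], [0.06, 0.26]] + [[0.01, -0.0], [-0.0, 0.00]]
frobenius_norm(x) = 0.27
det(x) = 0.00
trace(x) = 0.28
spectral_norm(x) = 0.27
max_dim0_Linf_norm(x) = 0.26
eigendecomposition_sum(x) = [[0.01, -0.0], [-0.00, 0.00]] + [[0.01, 0.06], [0.06, 0.26]]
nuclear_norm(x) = 0.28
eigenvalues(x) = [0.01, 0.27]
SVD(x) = [[-0.23, -0.97], [-0.97, 0.23]] @ diag([0.2741640786499874, 0.005835921350012627]) @ [[-0.23, -0.97], [-0.97, 0.23]]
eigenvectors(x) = [[-0.97, -0.23], [0.23, -0.97]]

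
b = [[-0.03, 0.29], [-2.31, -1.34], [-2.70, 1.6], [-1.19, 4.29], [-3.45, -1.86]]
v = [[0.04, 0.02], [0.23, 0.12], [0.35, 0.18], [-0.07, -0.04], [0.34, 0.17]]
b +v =[[0.01, 0.31],[-2.08, -1.22],[-2.35, 1.78],[-1.26, 4.25],[-3.11, -1.69]]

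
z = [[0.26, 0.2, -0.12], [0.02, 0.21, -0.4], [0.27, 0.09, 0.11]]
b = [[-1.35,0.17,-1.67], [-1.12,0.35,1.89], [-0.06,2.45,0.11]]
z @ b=[[-0.57, -0.18, -0.07], [-0.24, -0.9, 0.32], [-0.47, 0.35, -0.27]]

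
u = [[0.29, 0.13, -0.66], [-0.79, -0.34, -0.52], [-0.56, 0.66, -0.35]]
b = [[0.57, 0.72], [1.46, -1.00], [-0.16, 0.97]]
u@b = [[0.46, -0.56], [-0.86, -0.73], [0.7, -1.40]]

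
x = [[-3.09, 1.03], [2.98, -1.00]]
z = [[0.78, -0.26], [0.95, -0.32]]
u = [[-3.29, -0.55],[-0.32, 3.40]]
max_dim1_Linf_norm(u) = 3.4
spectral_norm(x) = 4.53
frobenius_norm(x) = 4.53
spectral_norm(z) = 1.30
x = u @ z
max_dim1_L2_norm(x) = 3.26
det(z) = -0.00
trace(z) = 0.46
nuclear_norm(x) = 4.53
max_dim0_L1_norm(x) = 6.07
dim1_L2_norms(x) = [3.26, 3.14]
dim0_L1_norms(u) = [3.61, 3.95]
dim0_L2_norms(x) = [4.29, 1.44]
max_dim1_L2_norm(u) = 3.42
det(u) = -11.36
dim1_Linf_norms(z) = [0.78, 0.95]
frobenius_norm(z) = 1.30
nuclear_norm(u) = 6.75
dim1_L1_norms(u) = [3.84, 3.72]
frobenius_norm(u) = 4.77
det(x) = 0.02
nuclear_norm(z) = 1.30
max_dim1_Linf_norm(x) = 3.09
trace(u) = 0.11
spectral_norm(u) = 3.50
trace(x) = -4.09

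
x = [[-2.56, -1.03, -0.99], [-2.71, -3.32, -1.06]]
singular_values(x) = [5.17, 1.18]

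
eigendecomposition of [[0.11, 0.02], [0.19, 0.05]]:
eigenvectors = [[0.46, -0.20], [0.89, 0.98]]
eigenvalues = [0.15, 0.01]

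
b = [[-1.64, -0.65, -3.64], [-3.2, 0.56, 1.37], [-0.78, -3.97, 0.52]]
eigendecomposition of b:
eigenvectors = [[-0.79+0.00j, (-0.28+0.38j), (-0.28-0.38j)], [(-0.4+0j), (-0.15-0.6j), -0.15+0.60j], [(-0.47+0j), (0.63+0j), 0.63-0.00j]]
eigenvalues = [(-4.15+0j), (1.79+3.27j), (1.79-3.27j)]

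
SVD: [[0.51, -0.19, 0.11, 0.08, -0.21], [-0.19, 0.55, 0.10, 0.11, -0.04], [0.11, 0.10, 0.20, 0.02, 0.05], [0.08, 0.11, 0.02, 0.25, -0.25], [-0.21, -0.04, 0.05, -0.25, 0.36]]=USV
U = [[-0.74, -0.05, 0.46, 0.35, 0.34],[0.38, 0.77, 0.28, 0.4, 0.15],[-0.04, 0.13, 0.7, -0.52, -0.47],[-0.26, 0.46, -0.25, -0.65, 0.49],[0.48, -0.42, 0.41, -0.17, 0.63]]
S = [0.78, 0.67, 0.33, 0.09, 0.0]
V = [[-0.74, 0.38, -0.04, -0.26, 0.48],[-0.05, 0.77, 0.13, 0.46, -0.42],[0.46, 0.28, 0.70, -0.25, 0.41],[0.35, 0.4, -0.52, -0.65, -0.17],[0.34, 0.15, -0.47, 0.49, 0.63]]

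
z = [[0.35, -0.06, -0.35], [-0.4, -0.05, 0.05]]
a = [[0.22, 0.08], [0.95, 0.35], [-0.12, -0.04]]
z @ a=[[0.06, 0.02],  [-0.14, -0.05]]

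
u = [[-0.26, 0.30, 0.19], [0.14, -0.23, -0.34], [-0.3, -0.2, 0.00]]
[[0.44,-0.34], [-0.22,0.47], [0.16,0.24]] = u @ [[-1.03,-0.29], [0.74,-0.76], [-0.28,-0.99]]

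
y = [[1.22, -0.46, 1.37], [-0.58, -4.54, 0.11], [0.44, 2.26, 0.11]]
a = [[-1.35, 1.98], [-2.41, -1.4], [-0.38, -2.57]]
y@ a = [[-1.06,  -0.46], [11.68,  4.92], [-6.08,  -2.58]]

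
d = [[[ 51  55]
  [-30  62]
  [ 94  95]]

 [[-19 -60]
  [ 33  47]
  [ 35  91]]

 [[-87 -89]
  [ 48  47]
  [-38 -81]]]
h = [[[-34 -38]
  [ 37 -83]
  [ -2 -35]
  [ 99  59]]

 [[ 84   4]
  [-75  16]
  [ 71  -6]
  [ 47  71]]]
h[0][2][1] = -35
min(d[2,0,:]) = -89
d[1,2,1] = 91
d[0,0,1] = 55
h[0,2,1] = -35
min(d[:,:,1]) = -89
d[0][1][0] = -30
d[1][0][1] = -60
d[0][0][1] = 55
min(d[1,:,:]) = -60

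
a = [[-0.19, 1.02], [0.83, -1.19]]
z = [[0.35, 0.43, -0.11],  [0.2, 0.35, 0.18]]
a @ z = [[0.14, 0.28, 0.2], [0.05, -0.06, -0.31]]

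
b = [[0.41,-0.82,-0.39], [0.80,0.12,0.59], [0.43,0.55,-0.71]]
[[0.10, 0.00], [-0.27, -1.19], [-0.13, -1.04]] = b @ [[-0.23, -1.41], [-0.19, -0.73], [-0.10, 0.05]]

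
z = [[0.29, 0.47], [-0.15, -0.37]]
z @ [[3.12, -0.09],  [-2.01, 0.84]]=[[-0.04, 0.37], [0.28, -0.30]]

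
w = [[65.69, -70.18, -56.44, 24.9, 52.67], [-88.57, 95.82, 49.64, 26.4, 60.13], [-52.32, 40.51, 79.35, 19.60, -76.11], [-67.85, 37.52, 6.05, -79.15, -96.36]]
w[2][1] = 40.51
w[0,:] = [65.69, -70.18, -56.44, 24.9, 52.67]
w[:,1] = [-70.18, 95.82, 40.51, 37.52]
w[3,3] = -79.15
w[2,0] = -52.32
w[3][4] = -96.36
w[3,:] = [-67.85, 37.52, 6.05, -79.15, -96.36]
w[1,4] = 60.13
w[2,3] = 19.6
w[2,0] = -52.32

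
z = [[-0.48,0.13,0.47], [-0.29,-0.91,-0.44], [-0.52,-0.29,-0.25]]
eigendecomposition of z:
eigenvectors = [[(-0.45+0j), -0.64+0.00j, (-0.64-0j)], [0.89+0.00j, 0.60-0.00j, 0.60+0.00j], [0.05+0.00j, (-0.24-0.4j), -0.24+0.40j]]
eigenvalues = [(-0.79+0j), (-0.43+0.29j), (-0.43-0.29j)]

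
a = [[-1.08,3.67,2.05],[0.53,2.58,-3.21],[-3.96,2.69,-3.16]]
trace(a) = -1.66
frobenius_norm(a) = 8.31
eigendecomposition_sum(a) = [[-0.96+1.51j, (0.89-1.11j), (1.36+1.39j)], [(-0.26-1.06j), (0.12+0.86j), -1.19+0.02j], [(-1.94-1.08j), 1.44+1.01j, (-1.61+1.8j)]] + [[-0.96-1.51j, 0.89+1.11j, (1.36-1.39j)], [-0.26+1.06j, (0.12-0.86j), -1.19-0.02j], [-1.94+1.08j, 1.44-1.01j, -1.61-1.80j]] + [[0.85-0.00j, (1.9+0j), (-0.68-0j)], [1.05-0.00j, (2.35+0j), (-0.84-0j)], [(-0.08+0j), (-0.19-0j), 0.07+0.00j]]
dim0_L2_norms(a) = [4.14, 5.23, 4.95]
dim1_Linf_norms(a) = [3.67, 3.21, 3.96]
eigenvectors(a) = [[(-0.04+0.59j),(-0.04-0.59j),0.63+0.00j],[-0.24-0.26j,(-0.24+0.26j),0.78+0.00j],[-0.73+0.00j,-0.73-0.00j,(-0.06+0j)]]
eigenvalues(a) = [(-2.46+4.16j), (-2.46-4.16j), (3.26+0j)]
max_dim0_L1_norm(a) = 8.94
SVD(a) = [[-0.29, 0.93, -0.21], [-0.48, -0.33, -0.81], [-0.83, -0.14, 0.55]] @ diag([6.659671240046375, 4.1100260970185944, 2.7818994331796545]) @ [[0.5, -0.68, 0.53],  [-0.16, 0.54, 0.83],  [-0.85, -0.5, 0.16]]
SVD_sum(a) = [[-0.97, 1.33, -1.04], [-1.6, 2.19, -1.71], [-2.75, 3.75, -2.94]] + [[-0.60, 2.06, 3.18], [0.21, -0.73, -1.13], [0.09, -0.3, -0.47]] + [[0.49, 0.29, -0.09], [1.92, 1.13, -0.36], [-1.29, -0.76, 0.25]]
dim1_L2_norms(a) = [4.34, 4.15, 5.74]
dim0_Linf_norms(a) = [3.96, 3.67, 3.21]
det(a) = 76.14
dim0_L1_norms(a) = [5.57, 8.94, 8.42]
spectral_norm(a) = 6.66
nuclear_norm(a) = 13.55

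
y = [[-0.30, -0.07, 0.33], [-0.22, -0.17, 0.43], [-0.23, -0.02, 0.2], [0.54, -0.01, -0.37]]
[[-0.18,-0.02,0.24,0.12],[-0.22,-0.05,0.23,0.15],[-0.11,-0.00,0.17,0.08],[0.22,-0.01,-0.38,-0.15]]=y @ [[0.3, -0.18, -0.55, -0.18], [0.52, -0.05, -0.03, -0.24], [-0.16, -0.23, 0.23, 0.16]]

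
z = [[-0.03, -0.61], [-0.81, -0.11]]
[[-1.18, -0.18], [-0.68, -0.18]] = z@ [[0.58, 0.18], [1.91, 0.29]]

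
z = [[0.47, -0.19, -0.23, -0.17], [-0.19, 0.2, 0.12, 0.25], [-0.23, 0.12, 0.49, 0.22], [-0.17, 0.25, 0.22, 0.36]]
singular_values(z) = [0.99, 0.27, 0.26, 0.0]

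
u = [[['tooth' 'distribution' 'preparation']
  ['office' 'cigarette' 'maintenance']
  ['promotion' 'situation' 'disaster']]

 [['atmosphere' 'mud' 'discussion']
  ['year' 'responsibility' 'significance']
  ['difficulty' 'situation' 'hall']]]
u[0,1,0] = 'office'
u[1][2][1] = 'situation'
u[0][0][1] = 'distribution'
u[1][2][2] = 'hall'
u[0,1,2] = 'maintenance'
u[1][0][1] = 'mud'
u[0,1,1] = 'cigarette'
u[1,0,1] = 'mud'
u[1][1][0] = 'year'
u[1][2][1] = 'situation'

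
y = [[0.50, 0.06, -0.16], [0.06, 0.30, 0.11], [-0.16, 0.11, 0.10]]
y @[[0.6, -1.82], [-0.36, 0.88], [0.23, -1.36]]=[[0.24, -0.64], [-0.05, 0.01], [-0.11, 0.25]]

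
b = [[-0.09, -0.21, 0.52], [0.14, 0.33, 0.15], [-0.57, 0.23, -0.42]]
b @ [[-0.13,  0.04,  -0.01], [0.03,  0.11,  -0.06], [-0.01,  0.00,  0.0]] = [[0.00, -0.03, 0.01], [-0.01, 0.04, -0.02], [0.09, 0.0, -0.01]]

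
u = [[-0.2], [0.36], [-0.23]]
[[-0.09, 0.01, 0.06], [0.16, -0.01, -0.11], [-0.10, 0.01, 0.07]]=u @ [[0.44, -0.04, -0.31]]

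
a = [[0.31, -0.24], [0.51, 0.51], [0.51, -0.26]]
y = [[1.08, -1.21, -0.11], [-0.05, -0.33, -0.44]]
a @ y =[[0.35, -0.30, 0.07], [0.53, -0.79, -0.28], [0.56, -0.53, 0.06]]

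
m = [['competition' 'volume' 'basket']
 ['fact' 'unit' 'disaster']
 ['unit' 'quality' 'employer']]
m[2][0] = 'unit'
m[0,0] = 'competition'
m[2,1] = 'quality'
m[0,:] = ['competition', 'volume', 'basket']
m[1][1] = 'unit'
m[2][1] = 'quality'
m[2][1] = 'quality'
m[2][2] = 'employer'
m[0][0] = 'competition'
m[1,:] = ['fact', 'unit', 'disaster']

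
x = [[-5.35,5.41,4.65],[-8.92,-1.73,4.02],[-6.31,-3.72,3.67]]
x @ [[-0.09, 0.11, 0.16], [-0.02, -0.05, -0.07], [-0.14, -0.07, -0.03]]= [[-0.28, -1.18, -1.37], [0.27, -1.18, -1.43], [0.13, -0.76, -0.86]]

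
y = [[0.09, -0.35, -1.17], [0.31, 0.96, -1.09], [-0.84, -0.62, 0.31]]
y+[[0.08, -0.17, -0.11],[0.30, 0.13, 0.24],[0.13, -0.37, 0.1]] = [[0.17,  -0.52,  -1.28],[0.61,  1.09,  -0.85],[-0.71,  -0.99,  0.41]]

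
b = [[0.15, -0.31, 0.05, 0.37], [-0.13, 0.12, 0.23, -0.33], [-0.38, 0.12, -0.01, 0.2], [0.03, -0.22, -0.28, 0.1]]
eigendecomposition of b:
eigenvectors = [[0.63+0.00j, (-0.14+0.53j), -0.14-0.53j, 0.37+0.00j], [-0.56+0.00j, 0.18+0.13j, 0.18-0.13j, 0.81+0.00j], [-0.33+0.00j, (-0.7+0j), -0.70-0.00j, (-0.23+0j)], [(0.43+0j), (-0.19-0.34j), (-0.19+0.34j), (0.39+0j)]]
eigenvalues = [(0.65+0j), (-0.06+0.36j), (-0.06-0.36j), (-0.16+0j)]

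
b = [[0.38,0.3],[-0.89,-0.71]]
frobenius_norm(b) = 1.24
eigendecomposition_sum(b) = [[0.02, 0.01], [-0.02, -0.01]] + [[0.36, 0.29], [-0.87, -0.70]]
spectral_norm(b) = 1.24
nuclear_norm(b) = 1.24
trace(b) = -0.33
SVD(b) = [[-0.39,0.92],[0.92,0.39]] @ diag([1.2371721294179512, 0.0022632258951042696]) @ [[-0.78, -0.62], [0.62, -0.78]]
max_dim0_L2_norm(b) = 0.97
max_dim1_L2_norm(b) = 1.14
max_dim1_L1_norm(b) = 1.6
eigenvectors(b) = [[0.63, -0.39],[-0.78, 0.92]]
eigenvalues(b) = [0.01, -0.34]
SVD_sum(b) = [[0.38, 0.3], [-0.89, -0.71]] + [[0.00,-0.0], [0.00,-0.00]]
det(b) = -0.00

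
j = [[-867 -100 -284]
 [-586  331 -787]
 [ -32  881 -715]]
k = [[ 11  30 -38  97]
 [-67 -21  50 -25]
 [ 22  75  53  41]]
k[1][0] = -67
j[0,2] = -284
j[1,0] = -586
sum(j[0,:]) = -1251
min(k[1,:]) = -67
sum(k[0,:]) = 100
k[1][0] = -67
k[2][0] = 22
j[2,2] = -715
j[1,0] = -586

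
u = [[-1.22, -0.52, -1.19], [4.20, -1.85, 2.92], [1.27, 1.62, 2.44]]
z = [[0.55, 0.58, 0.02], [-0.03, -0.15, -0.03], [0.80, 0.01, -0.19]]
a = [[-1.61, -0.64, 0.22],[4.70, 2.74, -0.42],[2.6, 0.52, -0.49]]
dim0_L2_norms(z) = [0.97, 0.6, 0.19]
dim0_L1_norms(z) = [1.38, 0.74, 0.24]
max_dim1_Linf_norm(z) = 0.8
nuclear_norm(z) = 1.54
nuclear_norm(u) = 8.87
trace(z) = 0.21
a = u @ z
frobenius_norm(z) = 1.16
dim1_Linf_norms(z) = [0.58, 0.15, 0.8]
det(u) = 3.79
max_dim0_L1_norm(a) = 8.91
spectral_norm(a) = 6.28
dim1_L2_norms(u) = [1.78, 5.44, 3.19]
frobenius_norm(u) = 6.55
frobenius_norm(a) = 6.33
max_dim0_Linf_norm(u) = 4.2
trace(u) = -0.63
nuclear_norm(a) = 7.11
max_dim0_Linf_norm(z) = 0.8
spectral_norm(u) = 6.00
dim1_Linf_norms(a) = [1.61, 4.7, 2.6]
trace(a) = 0.64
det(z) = 0.00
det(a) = 0.01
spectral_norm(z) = 1.05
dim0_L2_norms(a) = [5.61, 2.86, 0.68]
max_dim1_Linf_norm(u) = 4.2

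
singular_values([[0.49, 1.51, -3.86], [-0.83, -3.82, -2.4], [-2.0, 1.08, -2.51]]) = [5.31, 4.26, 1.9]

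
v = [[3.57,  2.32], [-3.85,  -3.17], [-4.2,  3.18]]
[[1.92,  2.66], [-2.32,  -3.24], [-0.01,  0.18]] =v @ [[0.29, 0.38],[0.38, 0.56]]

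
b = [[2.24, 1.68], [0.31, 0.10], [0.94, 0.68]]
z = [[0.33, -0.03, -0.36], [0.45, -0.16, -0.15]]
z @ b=[[0.39, 0.31],  [0.82, 0.64]]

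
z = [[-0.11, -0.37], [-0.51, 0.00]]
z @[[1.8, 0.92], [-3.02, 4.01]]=[[0.92, -1.58], [-0.92, -0.47]]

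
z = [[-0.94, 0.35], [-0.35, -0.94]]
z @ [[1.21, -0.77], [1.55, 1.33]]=[[-0.59, 1.19], [-1.88, -0.98]]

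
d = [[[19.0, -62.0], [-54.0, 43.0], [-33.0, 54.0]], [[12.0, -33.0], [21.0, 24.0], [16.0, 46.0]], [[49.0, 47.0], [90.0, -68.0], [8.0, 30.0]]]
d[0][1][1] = 43.0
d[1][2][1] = 46.0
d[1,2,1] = 46.0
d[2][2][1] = 30.0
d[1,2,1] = 46.0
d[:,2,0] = [-33.0, 16.0, 8.0]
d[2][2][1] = 30.0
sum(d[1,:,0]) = 49.0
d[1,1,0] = 21.0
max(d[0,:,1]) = 54.0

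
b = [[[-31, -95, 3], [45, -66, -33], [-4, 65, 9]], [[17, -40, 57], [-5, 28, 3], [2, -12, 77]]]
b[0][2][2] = 9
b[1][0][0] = 17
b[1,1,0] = -5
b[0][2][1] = 65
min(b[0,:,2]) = -33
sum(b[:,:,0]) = 24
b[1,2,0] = 2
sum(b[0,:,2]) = -21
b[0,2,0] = -4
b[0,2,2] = 9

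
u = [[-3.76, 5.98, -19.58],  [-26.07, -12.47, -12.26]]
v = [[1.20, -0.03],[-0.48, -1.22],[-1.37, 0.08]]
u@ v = [[19.44,-8.75], [-8.50,15.01]]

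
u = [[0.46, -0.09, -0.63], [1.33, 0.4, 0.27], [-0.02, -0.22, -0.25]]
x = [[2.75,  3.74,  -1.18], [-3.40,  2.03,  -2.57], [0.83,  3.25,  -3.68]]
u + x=[[3.21, 3.65, -1.81], [-2.07, 2.43, -2.30], [0.81, 3.03, -3.93]]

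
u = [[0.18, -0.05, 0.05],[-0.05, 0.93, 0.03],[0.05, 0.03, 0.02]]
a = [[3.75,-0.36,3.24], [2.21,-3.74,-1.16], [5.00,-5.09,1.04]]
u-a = [[-3.57, 0.31, -3.19], [-2.26, 4.67, 1.19], [-4.95, 5.12, -1.02]]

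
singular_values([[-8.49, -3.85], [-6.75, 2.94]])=[10.93, 4.66]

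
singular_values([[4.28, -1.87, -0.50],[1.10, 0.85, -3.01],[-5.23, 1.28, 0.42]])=[7.23, 3.11, 0.6]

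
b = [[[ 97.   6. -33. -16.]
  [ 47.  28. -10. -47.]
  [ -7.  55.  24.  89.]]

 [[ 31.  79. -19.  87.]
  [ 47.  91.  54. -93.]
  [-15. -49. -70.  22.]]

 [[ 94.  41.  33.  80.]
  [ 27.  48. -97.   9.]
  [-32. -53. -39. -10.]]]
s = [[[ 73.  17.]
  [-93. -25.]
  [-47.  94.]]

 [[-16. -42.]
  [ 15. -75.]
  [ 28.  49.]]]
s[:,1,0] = [-93.0, 15.0]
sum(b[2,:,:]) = 101.0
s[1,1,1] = -75.0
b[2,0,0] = 94.0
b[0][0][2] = -33.0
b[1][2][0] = -15.0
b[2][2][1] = -53.0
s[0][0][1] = 17.0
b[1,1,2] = 54.0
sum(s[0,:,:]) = 19.0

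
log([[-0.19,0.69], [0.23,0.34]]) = [[-0.84+2.44j,(0.23-2.27j)], [(0.08-0.76j),(-0.66+0.7j)]]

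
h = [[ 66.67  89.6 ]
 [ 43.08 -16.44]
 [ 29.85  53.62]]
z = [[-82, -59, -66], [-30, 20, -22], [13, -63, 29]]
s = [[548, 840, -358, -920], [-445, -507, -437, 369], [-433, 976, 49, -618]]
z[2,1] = -63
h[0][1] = 89.6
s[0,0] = 548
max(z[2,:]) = 29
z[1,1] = 20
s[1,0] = -445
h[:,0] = [66.67, 43.08, 29.85]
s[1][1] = -507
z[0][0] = -82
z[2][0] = 13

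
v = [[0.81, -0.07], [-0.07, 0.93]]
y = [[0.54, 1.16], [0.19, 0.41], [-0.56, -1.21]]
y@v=[[0.36, 1.04], [0.13, 0.37], [-0.37, -1.09]]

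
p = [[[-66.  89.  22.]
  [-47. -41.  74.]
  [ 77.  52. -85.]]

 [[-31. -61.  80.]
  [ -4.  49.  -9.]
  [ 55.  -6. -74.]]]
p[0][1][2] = 74.0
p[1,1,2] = -9.0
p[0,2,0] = 77.0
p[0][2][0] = 77.0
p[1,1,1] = 49.0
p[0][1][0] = -47.0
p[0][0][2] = 22.0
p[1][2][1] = -6.0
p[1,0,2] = 80.0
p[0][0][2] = 22.0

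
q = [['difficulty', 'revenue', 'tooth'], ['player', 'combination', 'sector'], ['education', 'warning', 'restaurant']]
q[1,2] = 'sector'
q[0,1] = 'revenue'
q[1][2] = 'sector'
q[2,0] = 'education'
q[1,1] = 'combination'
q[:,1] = ['revenue', 'combination', 'warning']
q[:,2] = ['tooth', 'sector', 'restaurant']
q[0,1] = 'revenue'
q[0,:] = ['difficulty', 'revenue', 'tooth']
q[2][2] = 'restaurant'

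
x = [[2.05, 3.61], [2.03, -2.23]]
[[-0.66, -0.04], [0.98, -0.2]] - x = [[-2.71, -3.65],[-1.05, 2.03]]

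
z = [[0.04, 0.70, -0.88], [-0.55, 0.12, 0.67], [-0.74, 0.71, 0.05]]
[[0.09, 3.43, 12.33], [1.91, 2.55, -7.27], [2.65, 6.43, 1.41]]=z @ [[-2.73,-4.87,2.25], [0.86,4.04,5.03], [0.46,-0.91,-9.91]]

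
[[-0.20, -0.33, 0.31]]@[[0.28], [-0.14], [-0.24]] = [[-0.08]]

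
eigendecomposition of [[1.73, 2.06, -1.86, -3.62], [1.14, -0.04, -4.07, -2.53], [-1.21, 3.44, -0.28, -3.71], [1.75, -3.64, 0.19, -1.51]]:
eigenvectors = [[0.30+0.00j, (-0.92+0j), -0.47+0.08j, -0.47-0.08j], [0.61+0.00j, -0.38+0.00j, (-0.09-0.41j), (-0.09+0.41j)], [0.23+0.00j, 0j, (-0.67+0j), (-0.67-0j)], [(0.69+0j), -0.06+0.00j, 0.25+0.30j, 0.25-0.30j]]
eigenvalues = [(-3.9+0j), (2.37+0j), (0.71+3.93j), (0.71-3.93j)]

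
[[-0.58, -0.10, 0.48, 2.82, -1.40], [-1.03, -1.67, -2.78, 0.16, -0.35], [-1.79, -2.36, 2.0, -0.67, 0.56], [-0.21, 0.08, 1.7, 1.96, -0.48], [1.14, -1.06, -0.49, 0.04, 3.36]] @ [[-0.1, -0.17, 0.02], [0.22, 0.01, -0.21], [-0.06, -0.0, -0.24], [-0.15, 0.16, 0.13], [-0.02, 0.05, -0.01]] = [[-0.39, 0.48, 0.27], [-0.11, 0.17, 1.02], [-0.37, 0.20, -0.11], [-0.35, 0.33, -0.17], [-0.39, -0.03, 0.33]]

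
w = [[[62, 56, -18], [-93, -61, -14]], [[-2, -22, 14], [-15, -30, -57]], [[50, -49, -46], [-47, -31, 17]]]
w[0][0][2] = -18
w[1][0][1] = -22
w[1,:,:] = [[-2, -22, 14], [-15, -30, -57]]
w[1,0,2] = 14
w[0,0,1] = 56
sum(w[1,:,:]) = -112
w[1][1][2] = -57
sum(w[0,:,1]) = -5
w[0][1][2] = -14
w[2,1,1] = -31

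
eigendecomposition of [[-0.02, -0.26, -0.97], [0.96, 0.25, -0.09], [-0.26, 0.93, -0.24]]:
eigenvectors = [[(0.59+0j), (0.18+0.54j), (0.18-0.54j)], [-0.40+0.00j, (0.65+0j), (0.65-0j)], [0.70+0.00j, (0.22-0.45j), (0.22+0.45j)]]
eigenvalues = [(-0.99+0j), (0.49+0.87j), (0.49-0.87j)]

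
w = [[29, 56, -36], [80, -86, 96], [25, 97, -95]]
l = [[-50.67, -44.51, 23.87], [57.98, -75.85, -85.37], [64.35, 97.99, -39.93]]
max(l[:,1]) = 97.99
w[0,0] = 29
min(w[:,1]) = -86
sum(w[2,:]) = 27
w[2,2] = -95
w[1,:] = [80, -86, 96]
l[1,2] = -85.37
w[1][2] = 96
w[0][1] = 56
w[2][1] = 97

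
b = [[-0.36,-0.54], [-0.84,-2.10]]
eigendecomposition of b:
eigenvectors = [[0.92, 0.26],  [-0.39, 0.96]]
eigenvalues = [-0.13, -2.33]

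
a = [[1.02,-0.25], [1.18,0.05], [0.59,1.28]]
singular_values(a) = [1.74, 1.21]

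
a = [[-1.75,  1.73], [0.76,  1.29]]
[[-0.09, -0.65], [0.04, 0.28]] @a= [[-0.34, -0.99], [0.14, 0.43]]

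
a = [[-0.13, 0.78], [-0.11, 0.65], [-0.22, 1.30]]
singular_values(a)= [1.67, 0.0]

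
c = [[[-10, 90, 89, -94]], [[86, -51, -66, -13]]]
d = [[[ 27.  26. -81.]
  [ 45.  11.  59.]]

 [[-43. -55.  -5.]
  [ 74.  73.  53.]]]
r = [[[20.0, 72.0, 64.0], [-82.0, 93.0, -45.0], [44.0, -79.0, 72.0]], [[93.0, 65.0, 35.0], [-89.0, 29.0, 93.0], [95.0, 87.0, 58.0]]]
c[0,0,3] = -94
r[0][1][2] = -45.0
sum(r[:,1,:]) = -1.0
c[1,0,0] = 86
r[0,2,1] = -79.0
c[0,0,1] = 90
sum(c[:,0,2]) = 23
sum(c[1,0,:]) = -44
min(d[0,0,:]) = -81.0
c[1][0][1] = -51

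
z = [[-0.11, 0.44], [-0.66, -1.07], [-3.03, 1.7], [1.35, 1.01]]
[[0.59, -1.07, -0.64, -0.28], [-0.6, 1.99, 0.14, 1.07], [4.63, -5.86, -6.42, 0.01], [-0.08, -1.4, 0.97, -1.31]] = z @ [[-0.90, 0.66, 1.52, -0.42], [1.12, -2.27, -1.07, -0.74]]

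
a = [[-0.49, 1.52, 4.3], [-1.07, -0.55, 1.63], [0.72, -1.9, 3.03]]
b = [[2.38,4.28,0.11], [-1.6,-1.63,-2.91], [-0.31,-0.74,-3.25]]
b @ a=[[-5.67,1.05,17.54], [0.43,3.99,-18.35], [-1.40,6.11,-12.39]]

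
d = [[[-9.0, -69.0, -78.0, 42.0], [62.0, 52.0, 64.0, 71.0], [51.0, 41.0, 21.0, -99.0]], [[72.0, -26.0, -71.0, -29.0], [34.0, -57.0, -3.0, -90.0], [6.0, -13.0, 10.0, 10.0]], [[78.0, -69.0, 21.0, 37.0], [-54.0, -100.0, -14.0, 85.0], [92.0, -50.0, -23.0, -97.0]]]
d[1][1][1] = -57.0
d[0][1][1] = 52.0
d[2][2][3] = -97.0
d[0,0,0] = -9.0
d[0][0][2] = -78.0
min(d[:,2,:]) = -99.0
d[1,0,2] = -71.0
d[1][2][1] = -13.0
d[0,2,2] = 21.0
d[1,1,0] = 34.0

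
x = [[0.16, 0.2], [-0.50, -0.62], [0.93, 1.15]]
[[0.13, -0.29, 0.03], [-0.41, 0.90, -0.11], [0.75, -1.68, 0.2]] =x@ [[-0.65, -1.1, 0.72], [1.18, -0.57, -0.41]]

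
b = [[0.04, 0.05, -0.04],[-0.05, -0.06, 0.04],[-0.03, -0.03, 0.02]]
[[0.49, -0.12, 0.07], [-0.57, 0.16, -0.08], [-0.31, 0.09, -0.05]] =b @[[4.91, -2.12, 2.92], [2.98, -1.86, -1.95], [-3.67, -1.47, -1.23]]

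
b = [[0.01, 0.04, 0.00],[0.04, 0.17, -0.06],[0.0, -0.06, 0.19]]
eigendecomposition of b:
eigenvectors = [[-0.96, -0.24, -0.11], [0.25, -0.7, -0.66], [0.08, -0.67, 0.74]]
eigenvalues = [-0.0, 0.13, 0.24]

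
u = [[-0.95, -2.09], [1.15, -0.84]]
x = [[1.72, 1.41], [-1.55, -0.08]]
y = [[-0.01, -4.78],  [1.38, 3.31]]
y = x @ u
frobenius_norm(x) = 2.71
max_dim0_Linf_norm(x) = 1.72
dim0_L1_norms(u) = [2.1, 2.93]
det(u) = 3.20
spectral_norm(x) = 2.59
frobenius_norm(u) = 2.70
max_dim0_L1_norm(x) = 3.27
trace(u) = -1.79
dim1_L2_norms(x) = [2.22, 1.55]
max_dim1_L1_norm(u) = 3.04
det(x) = 2.05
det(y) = 6.56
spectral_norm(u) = 2.32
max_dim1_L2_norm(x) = 2.22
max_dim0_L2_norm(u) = 2.25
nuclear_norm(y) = 6.99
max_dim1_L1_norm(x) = 3.13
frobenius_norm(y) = 5.98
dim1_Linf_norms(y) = [4.78, 3.31]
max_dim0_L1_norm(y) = 8.09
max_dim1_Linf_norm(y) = 4.78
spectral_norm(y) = 5.87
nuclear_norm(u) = 3.70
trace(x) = 1.64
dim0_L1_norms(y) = [1.39, 8.09]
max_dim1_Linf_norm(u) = 2.09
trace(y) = 3.30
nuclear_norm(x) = 3.38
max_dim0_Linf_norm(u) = 2.09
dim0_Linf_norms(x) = [1.72, 1.41]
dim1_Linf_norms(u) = [2.09, 1.15]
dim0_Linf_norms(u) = [1.15, 2.09]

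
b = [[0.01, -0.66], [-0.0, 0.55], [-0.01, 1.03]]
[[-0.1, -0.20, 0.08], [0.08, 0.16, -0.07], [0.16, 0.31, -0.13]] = b @ [[-0.1, -0.03, -0.09], [0.15, 0.3, -0.13]]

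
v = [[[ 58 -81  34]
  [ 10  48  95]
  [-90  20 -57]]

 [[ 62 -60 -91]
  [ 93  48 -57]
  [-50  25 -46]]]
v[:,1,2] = [95, -57]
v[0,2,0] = -90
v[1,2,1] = 25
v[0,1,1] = 48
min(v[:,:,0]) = -90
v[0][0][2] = 34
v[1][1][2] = -57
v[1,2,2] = -46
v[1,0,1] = -60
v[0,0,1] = -81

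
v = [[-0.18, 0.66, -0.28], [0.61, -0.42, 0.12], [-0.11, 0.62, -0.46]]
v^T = [[-0.18, 0.61, -0.11], [0.66, -0.42, 0.62], [-0.28, 0.12, -0.46]]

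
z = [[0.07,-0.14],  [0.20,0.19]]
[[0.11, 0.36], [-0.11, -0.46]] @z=[[0.08,0.05],[-0.1,-0.07]]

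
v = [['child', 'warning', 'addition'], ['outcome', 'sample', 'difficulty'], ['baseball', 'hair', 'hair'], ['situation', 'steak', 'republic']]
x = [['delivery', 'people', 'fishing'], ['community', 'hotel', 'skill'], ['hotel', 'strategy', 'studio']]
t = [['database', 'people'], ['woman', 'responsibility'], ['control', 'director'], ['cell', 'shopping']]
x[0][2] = 'fishing'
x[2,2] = 'studio'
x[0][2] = 'fishing'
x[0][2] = 'fishing'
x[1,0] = 'community'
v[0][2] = 'addition'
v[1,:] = ['outcome', 'sample', 'difficulty']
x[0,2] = 'fishing'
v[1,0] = 'outcome'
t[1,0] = 'woman'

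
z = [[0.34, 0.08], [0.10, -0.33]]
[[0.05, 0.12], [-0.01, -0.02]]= z @ [[0.13, 0.31],[0.06, 0.15]]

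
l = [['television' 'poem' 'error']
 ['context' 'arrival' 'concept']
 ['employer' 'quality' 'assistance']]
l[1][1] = 'arrival'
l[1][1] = 'arrival'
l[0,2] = 'error'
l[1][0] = 'context'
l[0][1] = 'poem'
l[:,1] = ['poem', 'arrival', 'quality']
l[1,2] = 'concept'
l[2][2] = 'assistance'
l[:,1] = ['poem', 'arrival', 'quality']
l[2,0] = 'employer'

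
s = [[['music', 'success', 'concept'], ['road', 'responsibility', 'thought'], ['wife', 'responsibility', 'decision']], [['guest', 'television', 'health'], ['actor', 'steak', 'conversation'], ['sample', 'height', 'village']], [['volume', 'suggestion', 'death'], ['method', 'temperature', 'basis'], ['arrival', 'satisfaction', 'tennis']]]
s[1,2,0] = 'sample'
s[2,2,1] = 'satisfaction'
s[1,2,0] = 'sample'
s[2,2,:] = ['arrival', 'satisfaction', 'tennis']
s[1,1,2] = 'conversation'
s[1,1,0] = 'actor'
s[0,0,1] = 'success'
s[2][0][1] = 'suggestion'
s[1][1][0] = 'actor'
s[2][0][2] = 'death'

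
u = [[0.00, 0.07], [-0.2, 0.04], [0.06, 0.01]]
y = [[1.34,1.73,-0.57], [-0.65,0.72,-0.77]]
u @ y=[[-0.05,  0.05,  -0.05], [-0.29,  -0.32,  0.08], [0.07,  0.11,  -0.04]]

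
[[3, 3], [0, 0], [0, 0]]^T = [[3, 0, 0], [3, 0, 0]]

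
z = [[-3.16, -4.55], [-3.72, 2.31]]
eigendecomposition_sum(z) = [[-4.17, -2.47],[-2.02, -1.20]] + [[1.01, -2.08], [-1.70, 3.51]]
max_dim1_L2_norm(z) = 5.54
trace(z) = -0.85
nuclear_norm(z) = 9.92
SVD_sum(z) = [[-3.52,-4.25], [-0.38,-0.45]] + [[0.36, -0.3], [-3.34, 2.76]]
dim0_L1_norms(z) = [6.88, 6.86]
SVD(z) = [[-0.99, -0.11], [-0.11, 0.99]] @ diag([5.551677565788387, 4.363653996998609]) @ [[0.64, 0.77],[-0.77, 0.64]]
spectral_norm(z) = 5.55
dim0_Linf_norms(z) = [3.72, 4.55]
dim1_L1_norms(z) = [7.71, 6.03]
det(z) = -24.23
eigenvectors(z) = [[-0.90, 0.51], [-0.44, -0.86]]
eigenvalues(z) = [-5.37, 4.52]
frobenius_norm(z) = 7.06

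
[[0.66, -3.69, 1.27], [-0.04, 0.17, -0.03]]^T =[[0.66, -0.04], [-3.69, 0.17], [1.27, -0.03]]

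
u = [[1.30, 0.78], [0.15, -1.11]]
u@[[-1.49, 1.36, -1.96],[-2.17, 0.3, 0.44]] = [[-3.63, 2.0, -2.20], [2.19, -0.13, -0.78]]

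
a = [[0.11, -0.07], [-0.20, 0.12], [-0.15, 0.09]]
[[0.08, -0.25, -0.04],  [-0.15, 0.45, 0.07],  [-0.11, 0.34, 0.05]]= a @ [[0.46, -1.37, -0.21], [-0.49, 1.47, 0.22]]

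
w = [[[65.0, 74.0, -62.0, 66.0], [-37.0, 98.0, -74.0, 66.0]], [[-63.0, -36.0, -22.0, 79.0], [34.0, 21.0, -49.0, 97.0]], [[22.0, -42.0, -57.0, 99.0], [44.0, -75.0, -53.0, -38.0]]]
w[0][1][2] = -74.0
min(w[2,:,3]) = -38.0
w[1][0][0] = -63.0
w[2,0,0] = 22.0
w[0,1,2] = -74.0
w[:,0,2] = [-62.0, -22.0, -57.0]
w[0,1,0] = -37.0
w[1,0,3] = 79.0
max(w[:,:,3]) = 99.0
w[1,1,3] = 97.0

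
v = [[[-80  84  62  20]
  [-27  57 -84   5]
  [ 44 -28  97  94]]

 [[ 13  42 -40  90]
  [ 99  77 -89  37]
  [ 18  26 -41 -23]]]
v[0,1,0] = -27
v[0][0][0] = -80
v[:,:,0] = [[-80, -27, 44], [13, 99, 18]]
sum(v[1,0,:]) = 105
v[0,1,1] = 57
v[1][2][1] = 26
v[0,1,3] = 5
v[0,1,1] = 57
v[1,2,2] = -41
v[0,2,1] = -28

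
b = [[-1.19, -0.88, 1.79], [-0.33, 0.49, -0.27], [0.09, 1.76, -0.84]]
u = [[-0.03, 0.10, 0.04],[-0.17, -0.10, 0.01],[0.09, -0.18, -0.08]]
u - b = [[1.16, 0.98, -1.75], [0.16, -0.59, 0.28], [0.00, -1.94, 0.76]]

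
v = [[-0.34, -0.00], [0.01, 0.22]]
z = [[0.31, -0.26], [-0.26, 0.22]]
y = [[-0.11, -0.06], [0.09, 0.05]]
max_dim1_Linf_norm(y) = 0.11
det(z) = 0.00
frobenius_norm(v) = 0.41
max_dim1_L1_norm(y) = 0.17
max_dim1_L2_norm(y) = 0.13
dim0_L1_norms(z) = [0.57, 0.48]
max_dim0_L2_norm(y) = 0.14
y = z @ v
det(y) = -0.00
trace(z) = 0.53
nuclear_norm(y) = 0.16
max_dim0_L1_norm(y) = 0.2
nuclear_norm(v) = 0.56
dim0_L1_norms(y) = [0.2, 0.11]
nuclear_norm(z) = 0.53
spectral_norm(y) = 0.16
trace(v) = -0.12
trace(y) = -0.06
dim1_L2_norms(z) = [0.4, 0.34]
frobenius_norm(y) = 0.16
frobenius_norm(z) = 0.53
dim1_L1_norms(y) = [0.17, 0.14]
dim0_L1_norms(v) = [0.35, 0.22]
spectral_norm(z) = 0.53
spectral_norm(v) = 0.34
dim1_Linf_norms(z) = [0.31, 0.26]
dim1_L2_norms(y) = [0.13, 0.1]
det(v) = -0.07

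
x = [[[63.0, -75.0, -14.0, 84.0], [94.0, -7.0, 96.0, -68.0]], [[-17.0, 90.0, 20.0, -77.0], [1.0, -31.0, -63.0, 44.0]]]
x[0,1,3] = -68.0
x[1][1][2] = -63.0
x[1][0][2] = 20.0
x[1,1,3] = 44.0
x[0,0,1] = -75.0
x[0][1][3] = -68.0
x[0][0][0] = 63.0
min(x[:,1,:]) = -68.0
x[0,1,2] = 96.0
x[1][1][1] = -31.0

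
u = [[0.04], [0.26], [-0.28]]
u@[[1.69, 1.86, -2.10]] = [[0.07, 0.07, -0.08], [0.44, 0.48, -0.55], [-0.47, -0.52, 0.59]]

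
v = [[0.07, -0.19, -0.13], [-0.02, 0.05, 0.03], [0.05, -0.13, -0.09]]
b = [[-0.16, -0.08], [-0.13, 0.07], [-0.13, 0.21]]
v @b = [[0.03, -0.05], [-0.01, 0.01], [0.02, -0.03]]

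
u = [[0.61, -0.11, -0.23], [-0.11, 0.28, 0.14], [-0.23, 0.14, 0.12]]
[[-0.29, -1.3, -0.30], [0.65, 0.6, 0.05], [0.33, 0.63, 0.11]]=u @ [[0.61, -2.05, -0.49],[1.50, 1.61, -0.03],[2.15, -0.54, 0.03]]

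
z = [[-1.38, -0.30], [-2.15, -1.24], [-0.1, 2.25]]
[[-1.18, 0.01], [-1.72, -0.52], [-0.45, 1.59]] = z @ [[0.89, -0.16], [-0.16, 0.70]]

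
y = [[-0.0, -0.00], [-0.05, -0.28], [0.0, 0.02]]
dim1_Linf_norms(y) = [0.0, 0.28, 0.02]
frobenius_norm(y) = 0.29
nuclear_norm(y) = 0.29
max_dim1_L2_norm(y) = 0.28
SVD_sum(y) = [[0.0,0.0], [-0.05,-0.28], [0.0,0.02]] + [[0.00, 0.00], [-0.0, 0.0], [-0.00, 0.00]]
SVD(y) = [[0.0, 0.0], [-1.00, -0.07], [0.07, -1.00]] @ diag([0.2851099752999054, 0.0035074184933308853]) @ [[0.17, 0.98], [0.98, -0.17]]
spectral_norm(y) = 0.29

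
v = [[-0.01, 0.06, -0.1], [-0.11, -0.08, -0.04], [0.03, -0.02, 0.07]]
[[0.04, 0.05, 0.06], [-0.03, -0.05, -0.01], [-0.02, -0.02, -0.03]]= v@[[-0.11, -0.61, 0.43], [0.5, 1.31, -0.08], [-0.07, 0.33, -0.66]]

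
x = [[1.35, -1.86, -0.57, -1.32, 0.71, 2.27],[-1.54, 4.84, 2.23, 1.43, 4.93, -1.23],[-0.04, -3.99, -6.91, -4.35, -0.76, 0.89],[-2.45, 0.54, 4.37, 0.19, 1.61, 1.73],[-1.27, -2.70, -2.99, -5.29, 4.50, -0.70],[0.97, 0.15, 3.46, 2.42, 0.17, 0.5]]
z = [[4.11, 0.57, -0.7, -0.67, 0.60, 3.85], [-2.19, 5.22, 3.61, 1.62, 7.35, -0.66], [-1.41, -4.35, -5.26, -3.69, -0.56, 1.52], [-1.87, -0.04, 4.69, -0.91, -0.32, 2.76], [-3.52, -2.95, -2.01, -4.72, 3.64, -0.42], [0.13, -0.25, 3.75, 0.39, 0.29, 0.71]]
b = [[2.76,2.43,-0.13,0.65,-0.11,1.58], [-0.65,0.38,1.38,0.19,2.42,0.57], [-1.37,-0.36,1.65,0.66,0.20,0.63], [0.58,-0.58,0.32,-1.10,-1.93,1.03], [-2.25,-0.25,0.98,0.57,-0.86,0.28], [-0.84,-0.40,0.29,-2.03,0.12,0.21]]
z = b + x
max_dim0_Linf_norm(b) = 2.76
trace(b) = 3.04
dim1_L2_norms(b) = [4.06, 2.95, 2.37, 2.6, 2.69, 2.26]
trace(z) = 7.51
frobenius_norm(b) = 7.06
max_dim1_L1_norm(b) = 7.66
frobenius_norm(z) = 17.61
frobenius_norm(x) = 16.50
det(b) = -10.77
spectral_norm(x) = 13.14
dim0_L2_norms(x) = [3.57, 7.1, 9.65, 7.52, 6.95, 3.35]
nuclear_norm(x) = 31.29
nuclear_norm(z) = 35.85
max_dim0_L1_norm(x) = 20.53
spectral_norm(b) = 4.78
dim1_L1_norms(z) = [10.5, 20.65, 16.79, 10.59, 17.26, 5.52]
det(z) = 5265.44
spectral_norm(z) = 12.34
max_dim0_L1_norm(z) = 20.02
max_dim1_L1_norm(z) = 20.65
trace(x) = 4.47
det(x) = 1684.08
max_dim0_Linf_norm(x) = 6.91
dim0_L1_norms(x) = [7.62, 14.08, 20.53, 15.0, 12.68, 7.32]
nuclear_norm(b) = 14.55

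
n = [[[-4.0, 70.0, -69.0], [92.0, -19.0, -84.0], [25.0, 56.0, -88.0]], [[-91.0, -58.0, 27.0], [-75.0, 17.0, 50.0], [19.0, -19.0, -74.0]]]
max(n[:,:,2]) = 50.0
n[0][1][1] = -19.0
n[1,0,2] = 27.0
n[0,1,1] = -19.0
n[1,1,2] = 50.0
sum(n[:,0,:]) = -125.0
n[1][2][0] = 19.0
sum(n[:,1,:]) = -19.0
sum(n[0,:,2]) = -241.0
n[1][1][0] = -75.0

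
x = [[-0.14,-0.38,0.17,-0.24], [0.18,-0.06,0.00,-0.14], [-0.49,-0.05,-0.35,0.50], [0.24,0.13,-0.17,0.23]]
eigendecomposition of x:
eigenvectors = [[(-0.25-0.4j), -0.25+0.40j, (0.23+0j), -0.01+0.00j],[(-0.23+0.14j), (-0.23-0.14j), (-0.35+0j), (-0.24+0j)],[(0.74+0j), 0.74-0.00j, (0.57+0j), (-0.93+0j)],[0.09+0.37j, (0.09-0.37j), (0.71+0j), (-0.28+0j)]]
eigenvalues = [(-0.11+0.5j), (-0.11-0.5j), (0.11+0j), (-0.22+0j)]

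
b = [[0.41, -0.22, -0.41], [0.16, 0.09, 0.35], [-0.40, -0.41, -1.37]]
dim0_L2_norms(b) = [0.59, 0.47, 1.47]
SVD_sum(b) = [[-0.07,  -0.11,  -0.34], [0.08,  0.11,  0.36], [-0.30,  -0.43,  -1.38]] + [[0.48, -0.11, -0.07],[0.08, -0.02, -0.01],[-0.10, 0.02, 0.01]] + [[0.0, 0.00, -0.0], [-0.0, -0.00, 0.00], [-0.0, -0.00, 0.0]]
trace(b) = -0.87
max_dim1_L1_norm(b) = 2.18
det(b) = 0.00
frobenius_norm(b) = 1.66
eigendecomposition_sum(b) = [[-0.06, -0.09, -0.28], [0.07, 0.12, 0.37], [-0.28, -0.45, -1.40]] + [[0.47, -0.13, -0.13], [0.08, -0.02, -0.02], [-0.12, 0.03, 0.03]] + [[0.0, -0.00, -0.0], [0.00, -0.01, -0.0], [-0.00, 0.0, 0.0]]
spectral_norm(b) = 1.57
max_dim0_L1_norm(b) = 2.13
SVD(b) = [[0.23, 0.97, -0.11], [-0.25, 0.16, 0.96], [0.94, -0.19, 0.28]] @ diag([1.5735232488432722, 0.519433505902794, 0.003663099131344538]) @ [[-0.2, -0.29, -0.93], [0.96, -0.23, -0.14], [-0.17, -0.93, 0.33]]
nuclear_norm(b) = 2.10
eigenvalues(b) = [-1.34, 0.48, -0.0]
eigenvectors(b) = [[0.19, -0.95, 0.17],[-0.25, -0.17, 0.93],[0.95, 0.25, -0.33]]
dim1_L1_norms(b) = [1.04, 0.6, 2.18]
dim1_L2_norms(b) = [0.62, 0.4, 1.48]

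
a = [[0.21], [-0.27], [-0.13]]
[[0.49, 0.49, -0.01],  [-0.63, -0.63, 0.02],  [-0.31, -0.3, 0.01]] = a @ [[2.35, 2.33, -0.06]]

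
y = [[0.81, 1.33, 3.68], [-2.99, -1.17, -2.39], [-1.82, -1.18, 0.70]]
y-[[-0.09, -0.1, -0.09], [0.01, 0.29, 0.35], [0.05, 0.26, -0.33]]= [[0.9, 1.43, 3.77], [-3.00, -1.46, -2.74], [-1.87, -1.44, 1.03]]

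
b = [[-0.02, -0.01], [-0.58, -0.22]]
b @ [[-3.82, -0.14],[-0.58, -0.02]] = [[0.08, 0.00], [2.34, 0.09]]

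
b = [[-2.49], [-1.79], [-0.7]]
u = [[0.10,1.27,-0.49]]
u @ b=[[-2.18]]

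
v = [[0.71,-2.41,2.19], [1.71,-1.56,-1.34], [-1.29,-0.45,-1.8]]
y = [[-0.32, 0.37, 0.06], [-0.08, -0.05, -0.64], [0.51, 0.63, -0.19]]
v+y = [[0.39, -2.04, 2.25], [1.63, -1.61, -1.98], [-0.78, 0.18, -1.99]]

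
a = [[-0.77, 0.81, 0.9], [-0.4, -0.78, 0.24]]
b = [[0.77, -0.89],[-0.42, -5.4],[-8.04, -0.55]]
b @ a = [[-0.24, 1.32, 0.48], [2.48, 3.87, -1.67], [6.41, -6.08, -7.37]]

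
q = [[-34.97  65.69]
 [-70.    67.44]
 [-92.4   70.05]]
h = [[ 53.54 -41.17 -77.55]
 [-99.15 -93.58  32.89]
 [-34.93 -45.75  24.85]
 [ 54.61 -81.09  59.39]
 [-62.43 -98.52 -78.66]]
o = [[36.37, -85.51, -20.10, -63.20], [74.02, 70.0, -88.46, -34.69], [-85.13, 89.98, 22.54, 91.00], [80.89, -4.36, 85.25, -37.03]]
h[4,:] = [-62.43, -98.52, -78.66]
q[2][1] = 70.05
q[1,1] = 67.44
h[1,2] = 32.89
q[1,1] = 67.44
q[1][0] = -70.0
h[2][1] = -45.75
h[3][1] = -81.09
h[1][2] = 32.89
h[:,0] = [53.54, -99.15, -34.93, 54.61, -62.43]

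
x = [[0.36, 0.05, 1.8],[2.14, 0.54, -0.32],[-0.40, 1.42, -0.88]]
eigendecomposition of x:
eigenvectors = [[(-0.49+0j), (0.31+0.44j), 0.31-0.44j], [-0.79+0.00j, (0.08-0.58j), 0.08+0.58j], [(-0.36+0j), (-0.61+0j), (-0.61-0j)]]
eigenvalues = [(1.73+0j), (-0.86+1.64j), (-0.86-1.64j)]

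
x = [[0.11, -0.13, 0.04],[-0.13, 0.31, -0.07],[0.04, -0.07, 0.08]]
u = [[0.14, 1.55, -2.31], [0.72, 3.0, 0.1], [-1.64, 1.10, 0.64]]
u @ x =[[-0.28, 0.62, -0.29], [-0.31, 0.83, -0.17], [-0.3, 0.51, -0.09]]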